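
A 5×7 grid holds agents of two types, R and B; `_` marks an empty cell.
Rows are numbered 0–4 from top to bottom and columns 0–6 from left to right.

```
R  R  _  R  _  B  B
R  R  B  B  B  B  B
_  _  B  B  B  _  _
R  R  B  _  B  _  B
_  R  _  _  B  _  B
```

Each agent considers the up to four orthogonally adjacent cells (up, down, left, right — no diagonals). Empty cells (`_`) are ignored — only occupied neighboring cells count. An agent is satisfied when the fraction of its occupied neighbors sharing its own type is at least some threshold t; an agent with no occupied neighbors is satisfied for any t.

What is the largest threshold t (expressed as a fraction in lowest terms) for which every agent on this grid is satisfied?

(0,0)R 2/2
(0,1)R 2/2
(0,3)R 0/1
(0,5)B 2/2
(0,6)B 2/2
(1,0)R 2/2
(1,1)R 2/3
(1,2)B 2/3
(1,3)B 3/4
(1,4)B 3/3
(1,5)B 3/3
(1,6)B 2/2
(2,2)B 3/3
(2,3)B 3/3
(2,4)B 3/3
(3,0)R 1/1
(3,1)R 2/3
(3,2)B 1/2
(3,4)B 2/2
(3,6)B 1/1
(4,1)R 1/1
(4,4)B 1/1
(4,6)B 1/1
The smallest same-type fraction is 0/1 at (0,3), which reduces to 0/1. Any threshold above that leaves this agent unsatisfied.

0/1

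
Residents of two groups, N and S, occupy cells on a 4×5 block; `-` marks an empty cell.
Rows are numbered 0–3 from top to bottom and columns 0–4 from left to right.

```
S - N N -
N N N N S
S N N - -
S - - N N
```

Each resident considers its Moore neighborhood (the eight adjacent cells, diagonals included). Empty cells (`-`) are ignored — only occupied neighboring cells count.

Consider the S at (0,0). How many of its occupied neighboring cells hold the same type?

0

Occupied neighbors of (0,0): (1,0)=N, (1,1)=N.
Same type (S): 0 of 2.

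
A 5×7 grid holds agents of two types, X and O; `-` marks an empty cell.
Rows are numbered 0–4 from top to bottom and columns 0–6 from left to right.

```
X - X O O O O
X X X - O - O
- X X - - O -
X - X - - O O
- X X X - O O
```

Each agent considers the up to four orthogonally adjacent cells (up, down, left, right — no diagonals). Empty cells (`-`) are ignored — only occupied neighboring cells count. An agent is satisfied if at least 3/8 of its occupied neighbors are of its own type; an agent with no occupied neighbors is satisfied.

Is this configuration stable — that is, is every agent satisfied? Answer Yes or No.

Yes

(0,0)X 1/1 satisfied
(0,2)X 1/2 satisfied
(0,3)O 1/2 satisfied
(0,4)O 3/3 satisfied
(0,5)O 2/2 satisfied
(0,6)O 2/2 satisfied
(1,0)X 2/2 satisfied
(1,1)X 3/3 satisfied
(1,2)X 3/3 satisfied
(1,4)O 1/1 satisfied
(1,6)O 1/1 satisfied
(2,1)X 2/2 satisfied
(2,2)X 3/3 satisfied
(2,5)O 1/1 satisfied
(3,0)X 0/0 satisfied
(3,2)X 2/2 satisfied
(3,5)O 3/3 satisfied
(3,6)O 2/2 satisfied
(4,1)X 1/1 satisfied
(4,2)X 3/3 satisfied
(4,3)X 1/1 satisfied
(4,5)O 2/2 satisfied
(4,6)O 2/2 satisfied
All meet the threshold, so the configuration is stable.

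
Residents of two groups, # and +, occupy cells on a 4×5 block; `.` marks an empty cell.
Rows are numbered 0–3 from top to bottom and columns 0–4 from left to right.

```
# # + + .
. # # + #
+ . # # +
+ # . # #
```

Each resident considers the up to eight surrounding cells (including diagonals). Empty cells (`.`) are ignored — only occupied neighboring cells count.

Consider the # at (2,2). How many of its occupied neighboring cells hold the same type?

Occupied neighbors of (2,2): (1,1)=#, (1,2)=#, (1,3)=+, (2,3)=#, (3,1)=#, (3,3)=#.
Same type (#): 5 of 6.

5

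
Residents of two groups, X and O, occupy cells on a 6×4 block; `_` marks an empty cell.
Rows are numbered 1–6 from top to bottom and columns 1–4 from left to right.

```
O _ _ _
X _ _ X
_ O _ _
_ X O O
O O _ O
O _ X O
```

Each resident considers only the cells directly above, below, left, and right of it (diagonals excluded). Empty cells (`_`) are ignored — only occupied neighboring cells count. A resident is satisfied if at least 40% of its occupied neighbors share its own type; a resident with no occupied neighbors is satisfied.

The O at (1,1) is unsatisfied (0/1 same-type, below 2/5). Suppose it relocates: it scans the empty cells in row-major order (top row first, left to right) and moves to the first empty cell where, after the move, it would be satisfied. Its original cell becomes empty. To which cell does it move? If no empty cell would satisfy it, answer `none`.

Vacating (1,1). Empty cells in order:
  (1,2): 0/0 same-type → satisfied — stop here.

(1,2)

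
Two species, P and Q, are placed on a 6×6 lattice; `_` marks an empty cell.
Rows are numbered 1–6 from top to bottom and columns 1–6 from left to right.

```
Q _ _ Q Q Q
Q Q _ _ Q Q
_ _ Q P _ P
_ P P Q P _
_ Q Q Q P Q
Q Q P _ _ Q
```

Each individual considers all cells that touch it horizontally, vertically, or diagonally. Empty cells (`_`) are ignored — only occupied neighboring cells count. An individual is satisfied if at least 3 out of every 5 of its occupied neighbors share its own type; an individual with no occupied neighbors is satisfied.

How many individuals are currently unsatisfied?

Row 1: (1,1)Q 2/2 ok · (1,4)Q 2/2 ok · (1,5)Q 4/4 ok · (1,6)Q 3/3 ok
Row 2: (2,1)Q 2/2 ok · (2,2)Q 3/3 ok · (2,5)Q 4/6 ok · (2,6)Q 3/4 ok
Row 3: (3,3)Q 2/5 unhappy · (3,4)P 2/5 unhappy · (3,6)P 1/3 unhappy
Row 4: (4,2)P 1/4 unhappy · (4,3)P 2/7 unhappy · (4,4)Q 3/7 unhappy · (4,5)P 3/6 unhappy
Row 5: (5,2)Q 3/6 unhappy · (5,3)Q 4/7 unhappy · (5,4)Q 2/6 unhappy · (5,5)P 1/5 unhappy · (5,6)Q 1/3 unhappy
Row 6: (6,1)Q 2/2 ok · (6,2)Q 3/4 ok · (6,3)P 0/4 unhappy · (6,6)Q 1/2 unhappy
Unsatisfied: (3,3), (3,4), (3,6), (4,2), (4,3), (4,4), (4,5), (5,2), (5,3), (5,4), (5,5), (5,6), (6,3), (6,6) — 14 in total.

14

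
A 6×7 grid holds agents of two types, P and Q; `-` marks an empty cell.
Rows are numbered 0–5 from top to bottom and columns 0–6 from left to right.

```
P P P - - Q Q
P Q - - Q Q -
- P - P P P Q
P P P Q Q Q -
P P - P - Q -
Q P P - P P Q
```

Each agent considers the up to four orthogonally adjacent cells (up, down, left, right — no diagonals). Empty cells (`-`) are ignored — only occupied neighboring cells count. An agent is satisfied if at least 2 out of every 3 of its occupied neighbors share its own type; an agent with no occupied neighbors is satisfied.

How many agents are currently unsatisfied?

15

(0,0)P 2/2 ok
(0,1)P 2/3 ok
(0,2)P 1/1 ok
(0,5)Q 2/2 ok
(0,6)Q 1/1 ok
(1,0)P 1/2 unhappy
(1,1)Q 0/3 unhappy
(1,4)Q 1/2 unhappy
(1,5)Q 2/3 ok
(2,1)P 1/2 unhappy
(2,3)P 1/2 unhappy
(2,4)P 2/4 unhappy
(2,5)P 1/4 unhappy
(2,6)Q 0/1 unhappy
(3,0)P 2/2 ok
(3,1)P 4/4 ok
(3,2)P 1/2 unhappy
(3,3)Q 1/4 unhappy
(3,4)Q 2/3 ok
(3,5)Q 2/3 ok
(4,0)P 2/3 ok
(4,1)P 3/3 ok
(4,3)P 0/1 unhappy
(4,5)Q 1/2 unhappy
(5,0)Q 0/2 unhappy
(5,1)P 2/3 ok
(5,2)P 1/1 ok
(5,4)P 1/1 ok
(5,5)P 1/3 unhappy
(5,6)Q 0/1 unhappy
Unsatisfied: (1,0), (1,1), (1,4), (2,1), (2,3), (2,4), (2,5), (2,6), (3,2), (3,3), (4,3), (4,5), (5,0), (5,5), (5,6) — 15 in total.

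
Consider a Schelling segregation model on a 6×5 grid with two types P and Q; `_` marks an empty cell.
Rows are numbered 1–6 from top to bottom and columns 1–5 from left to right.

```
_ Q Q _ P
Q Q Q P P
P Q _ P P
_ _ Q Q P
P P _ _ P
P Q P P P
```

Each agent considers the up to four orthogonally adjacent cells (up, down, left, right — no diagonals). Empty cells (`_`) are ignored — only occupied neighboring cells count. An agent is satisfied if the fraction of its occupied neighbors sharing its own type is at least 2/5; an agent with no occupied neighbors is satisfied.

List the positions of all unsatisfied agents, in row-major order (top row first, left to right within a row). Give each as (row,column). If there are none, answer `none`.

(1,2)Q 2/2 satisfied
(1,3)Q 2/2 satisfied
(1,5)P 1/1 satisfied
(2,1)Q 1/2 satisfied
(2,2)Q 4/4 satisfied
(2,3)Q 2/3 satisfied
(2,4)P 2/3 satisfied
(2,5)P 3/3 satisfied
(3,1)P 0/2 not
(3,2)Q 1/2 satisfied
(3,4)P 2/3 satisfied
(3,5)P 3/3 satisfied
(4,3)Q 1/1 satisfied
(4,4)Q 1/3 not
(4,5)P 2/3 satisfied
(5,1)P 2/2 satisfied
(5,2)P 1/2 satisfied
(5,5)P 2/2 satisfied
(6,1)P 1/2 satisfied
(6,2)Q 0/3 not
(6,3)P 1/2 satisfied
(6,4)P 2/2 satisfied
(6,5)P 2/2 satisfied

(3,1), (4,4), (6,2)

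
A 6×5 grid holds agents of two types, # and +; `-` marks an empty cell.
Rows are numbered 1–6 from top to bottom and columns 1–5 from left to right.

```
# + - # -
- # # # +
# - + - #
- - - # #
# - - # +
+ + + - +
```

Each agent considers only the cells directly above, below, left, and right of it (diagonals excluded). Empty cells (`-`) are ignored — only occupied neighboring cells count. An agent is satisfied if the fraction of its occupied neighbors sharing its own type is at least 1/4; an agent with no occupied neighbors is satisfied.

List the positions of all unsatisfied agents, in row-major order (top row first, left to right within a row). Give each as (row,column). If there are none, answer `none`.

(1,1), (1,2), (2,5), (3,3), (5,1)

(1,1)# 0/1 not
(1,2)+ 0/2 not
(1,4)# 1/1 satisfied
(2,2)# 1/2 satisfied
(2,3)# 2/3 satisfied
(2,4)# 2/3 satisfied
(2,5)+ 0/2 not
(3,1)# 0/0 satisfied
(3,3)+ 0/1 not
(3,5)# 1/2 satisfied
(4,4)# 2/2 satisfied
(4,5)# 2/3 satisfied
(5,1)# 0/1 not
(5,4)# 1/2 satisfied
(5,5)+ 1/3 satisfied
(6,1)+ 1/2 satisfied
(6,2)+ 2/2 satisfied
(6,3)+ 1/1 satisfied
(6,5)+ 1/1 satisfied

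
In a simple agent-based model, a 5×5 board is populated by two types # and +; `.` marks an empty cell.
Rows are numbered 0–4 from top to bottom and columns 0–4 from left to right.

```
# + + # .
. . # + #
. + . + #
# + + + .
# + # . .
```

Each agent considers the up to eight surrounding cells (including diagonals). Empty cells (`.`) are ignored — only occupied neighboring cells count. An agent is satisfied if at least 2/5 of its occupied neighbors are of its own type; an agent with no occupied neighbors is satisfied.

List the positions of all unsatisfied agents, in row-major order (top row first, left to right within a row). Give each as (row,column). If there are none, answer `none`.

Row 0: (0,0)# 0/1 ✗ · (0,1)+ 1/3 ✗ · (0,2)+ 2/4 ✓ · (0,3)# 2/4 ✓
Row 1: (1,2)# 1/6 ✗ · (1,3)+ 2/6 ✗ · (1,4)# 2/4 ✓
Row 2: (2,1)+ 2/4 ✓ · (2,3)+ 3/6 ✓ · (2,4)# 1/4 ✗
Row 3: (3,0)# 1/4 ✗ · (3,1)+ 3/6 ✓ · (3,2)+ 5/6 ✓ · (3,3)+ 2/4 ✓
Row 4: (4,0)# 1/3 ✗ · (4,1)+ 2/5 ✓ · (4,2)# 0/4 ✗

(0,0), (0,1), (1,2), (1,3), (2,4), (3,0), (4,0), (4,2)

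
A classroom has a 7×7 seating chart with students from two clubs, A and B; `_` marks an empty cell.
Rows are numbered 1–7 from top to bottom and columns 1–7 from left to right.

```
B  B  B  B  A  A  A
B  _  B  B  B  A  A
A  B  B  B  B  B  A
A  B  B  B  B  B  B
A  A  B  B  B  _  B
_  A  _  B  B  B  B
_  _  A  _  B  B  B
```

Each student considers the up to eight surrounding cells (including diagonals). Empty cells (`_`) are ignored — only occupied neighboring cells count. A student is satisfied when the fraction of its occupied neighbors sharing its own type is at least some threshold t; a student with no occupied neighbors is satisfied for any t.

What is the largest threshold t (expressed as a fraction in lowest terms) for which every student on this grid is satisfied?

1/4

Row 1: (1,1)B 2/2 · (1,2)B 4/4 · (1,3)B 4/4 · (1,4)B 4/5 · (1,5)A 2/5 · (1,6)A 4/5 · (1,7)A 3/3
Row 2: (2,1)B 3/4 · (2,3)B 7/7 · (2,4)B 7/8 · (2,5)B 5/8 · (2,6)A 5/8 · (2,7)A 4/5
Row 3: (3,1)A 1/4 · (3,2)B 5/7 · (3,3)B 7/7 · (3,4)B 8/8 · (3,5)B 7/8 · (3,6)B 5/8 · (3,7)A 2/5
Row 4: (4,1)A 3/5 · (4,2)B 4/8 · (4,3)B 7/8 · (4,4)B 8/8 · (4,5)B 7/7 · (4,6)B 6/7 · (4,7)B 3/4
Row 5: (5,1)A 3/4 · (5,2)A 3/6 · (5,3)B 5/7 · (5,4)B 7/7 · (5,5)B 7/7 · (5,7)B 4/4
Row 6: (6,2)A 3/4 · (6,4)B 5/6 · (6,5)B 6/6 · (6,6)B 7/7 · (6,7)B 4/4
Row 7: (7,3)A 1/2 · (7,5)B 4/4 · (7,6)B 5/5 · (7,7)B 3/3
The smallest same-type fraction is 1/4 at (3,1), which reduces to 1/4. Any threshold above that leaves this student unsatisfied.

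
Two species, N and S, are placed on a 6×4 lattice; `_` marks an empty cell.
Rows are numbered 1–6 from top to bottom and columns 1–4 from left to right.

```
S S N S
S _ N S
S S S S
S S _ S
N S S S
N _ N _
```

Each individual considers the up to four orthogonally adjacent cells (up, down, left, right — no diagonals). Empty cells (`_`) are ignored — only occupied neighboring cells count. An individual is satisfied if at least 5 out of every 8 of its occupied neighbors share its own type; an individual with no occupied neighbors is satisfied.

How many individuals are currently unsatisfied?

6

(1,1)S 2/2 ok
(1,2)S 1/2 unhappy
(1,3)N 1/3 unhappy
(1,4)S 1/2 unhappy
(2,1)S 2/2 ok
(2,3)N 1/3 unhappy
(2,4)S 2/3 ok
(3,1)S 3/3 ok
(3,2)S 3/3 ok
(3,3)S 2/3 ok
(3,4)S 3/3 ok
(4,1)S 2/3 ok
(4,2)S 3/3 ok
(4,4)S 2/2 ok
(5,1)N 1/3 unhappy
(5,2)S 2/3 ok
(5,3)S 2/3 ok
(5,4)S 2/2 ok
(6,1)N 1/1 ok
(6,3)N 0/1 unhappy
Unsatisfied: (1,2), (1,3), (1,4), (2,3), (5,1), (6,3) — 6 in total.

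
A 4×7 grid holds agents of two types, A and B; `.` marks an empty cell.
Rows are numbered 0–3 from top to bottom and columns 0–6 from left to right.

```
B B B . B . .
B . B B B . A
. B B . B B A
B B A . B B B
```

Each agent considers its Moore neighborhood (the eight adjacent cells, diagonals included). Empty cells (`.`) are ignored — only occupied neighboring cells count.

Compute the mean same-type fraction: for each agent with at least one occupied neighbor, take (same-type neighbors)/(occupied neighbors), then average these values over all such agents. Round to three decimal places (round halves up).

0.816

(0,0)B 2/2
(0,1)B 4/4
(0,2)B 3/3
(0,4)B 2/2
(1,0)B 3/3
(1,2)B 5/5
(1,3)B 6/6
(1,4)B 4/4
(1,6)A 1/2
(2,1)B 5/6
(2,2)B 4/5
(2,4)B 5/5
(2,5)B 5/7
(2,6)A 1/4
(3,0)B 2/2
(3,1)B 3/4
(3,2)A 0/3
(3,4)B 3/3
(3,5)B 4/5
(3,6)B 2/3
Sum over 20 agents: 2/2 + 4/4 + 3/3 + 2/2 + 3/3 + 5/5 + 6/6 + 4/4 + 1/2 + 5/6 + 4/5 + 5/5 + 5/7 + 1/4 + 2/2 + 3/4 + 0/3 + 3/3 + 4/5 + 2/3 = 571/35; mean = 571/35 ÷ 20 = 571/700 = 0.815714… → 0.816.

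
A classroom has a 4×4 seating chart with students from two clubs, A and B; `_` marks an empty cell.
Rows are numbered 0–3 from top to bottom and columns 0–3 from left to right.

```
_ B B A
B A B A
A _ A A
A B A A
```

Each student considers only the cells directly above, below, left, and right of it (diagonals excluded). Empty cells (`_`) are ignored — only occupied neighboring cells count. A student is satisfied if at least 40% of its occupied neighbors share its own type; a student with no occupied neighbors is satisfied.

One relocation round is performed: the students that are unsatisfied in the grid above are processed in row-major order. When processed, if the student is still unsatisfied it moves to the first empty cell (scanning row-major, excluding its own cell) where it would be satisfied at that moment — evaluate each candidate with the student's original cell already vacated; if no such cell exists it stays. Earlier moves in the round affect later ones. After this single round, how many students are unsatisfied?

1

Initially unsatisfied (in order): (1,0), (1,1), (1,2), (3,1).
  (1,0) → (0,0).
  (1,1) → (1,0).
  (1,2) → (1,1).
  (3,1) → (1,2).
Resulting grid:
B B B A
A B B A
A _ A A
A _ A A
Unsatisfied now: (1,0).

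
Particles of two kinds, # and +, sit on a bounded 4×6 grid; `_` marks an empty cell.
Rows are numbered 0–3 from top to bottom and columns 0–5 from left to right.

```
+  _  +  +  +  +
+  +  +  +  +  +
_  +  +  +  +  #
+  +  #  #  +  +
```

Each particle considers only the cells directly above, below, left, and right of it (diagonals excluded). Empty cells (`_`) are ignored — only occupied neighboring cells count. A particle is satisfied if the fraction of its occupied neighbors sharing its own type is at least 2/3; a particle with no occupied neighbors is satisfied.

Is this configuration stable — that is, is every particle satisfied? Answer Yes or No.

Row 0: (0,0)+ 1/1 ok · (0,2)+ 2/2 ok · (0,3)+ 3/3 ok · (0,4)+ 3/3 ok · (0,5)+ 2/2 ok
Row 1: (1,0)+ 2/2 ok · (1,1)+ 3/3 ok · (1,2)+ 4/4 ok · (1,3)+ 4/4 ok · (1,4)+ 4/4 ok · (1,5)+ 2/3 ok
Row 2: (2,1)+ 3/3 ok · (2,2)+ 3/4 ok · (2,3)+ 3/4 ok · (2,4)+ 3/4 ok · (2,5)# 0/3 unhappy
Row 3: (3,0)+ 1/1 ok · (3,1)+ 2/3 ok · (3,2)# 1/3 unhappy · (3,3)# 1/3 unhappy · (3,4)+ 2/3 ok · (3,5)+ 1/2 unhappy
For instance (2,5) has only 0/3 same-type neighbors, below 2/3.

No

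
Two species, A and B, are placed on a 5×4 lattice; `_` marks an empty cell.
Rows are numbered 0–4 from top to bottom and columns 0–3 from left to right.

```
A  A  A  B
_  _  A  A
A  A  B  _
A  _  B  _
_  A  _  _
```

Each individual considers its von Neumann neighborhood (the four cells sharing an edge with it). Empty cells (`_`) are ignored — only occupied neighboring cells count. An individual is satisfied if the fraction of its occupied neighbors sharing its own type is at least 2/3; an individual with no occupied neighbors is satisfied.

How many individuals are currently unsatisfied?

Row 0: (0,0)A 1/1 satisfied · (0,1)A 2/2 satisfied · (0,2)A 2/3 satisfied · (0,3)B 0/2 not
Row 1: (1,2)A 2/3 satisfied · (1,3)A 1/2 not
Row 2: (2,0)A 2/2 satisfied · (2,1)A 1/2 not · (2,2)B 1/3 not
Row 3: (3,0)A 1/1 satisfied · (3,2)B 1/1 satisfied
Row 4: (4,1)A 0/0 satisfied
Unsatisfied: (0,3), (1,3), (2,1), (2,2) — 4 in total.

4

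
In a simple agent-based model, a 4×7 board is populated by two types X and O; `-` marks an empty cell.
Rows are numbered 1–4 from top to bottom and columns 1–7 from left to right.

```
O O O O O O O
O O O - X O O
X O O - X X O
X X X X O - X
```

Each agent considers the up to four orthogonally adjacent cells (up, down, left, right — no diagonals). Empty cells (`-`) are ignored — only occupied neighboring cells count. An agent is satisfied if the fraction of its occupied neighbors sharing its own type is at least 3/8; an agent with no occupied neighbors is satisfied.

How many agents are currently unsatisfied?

(1,1)O 2/2 ok
(1,2)O 3/3 ok
(1,3)O 3/3 ok
(1,4)O 2/2 ok
(1,5)O 2/3 ok
(1,6)O 3/3 ok
(1,7)O 2/2 ok
(2,1)O 2/3 ok
(2,2)O 4/4 ok
(2,3)O 3/3 ok
(2,5)X 1/3 unhappy
(2,6)O 2/4 ok
(2,7)O 3/3 ok
(3,1)X 1/3 unhappy
(3,2)O 2/4 ok
(3,3)O 2/3 ok
(3,5)X 2/3 ok
(3,6)X 1/3 unhappy
(3,7)O 1/3 unhappy
(4,1)X 2/2 ok
(4,2)X 2/3 ok
(4,3)X 2/3 ok
(4,4)X 1/2 ok
(4,5)O 0/2 unhappy
(4,7)X 0/1 unhappy
Unsatisfied: (2,5), (3,1), (3,6), (3,7), (4,5), (4,7) — 6 in total.

6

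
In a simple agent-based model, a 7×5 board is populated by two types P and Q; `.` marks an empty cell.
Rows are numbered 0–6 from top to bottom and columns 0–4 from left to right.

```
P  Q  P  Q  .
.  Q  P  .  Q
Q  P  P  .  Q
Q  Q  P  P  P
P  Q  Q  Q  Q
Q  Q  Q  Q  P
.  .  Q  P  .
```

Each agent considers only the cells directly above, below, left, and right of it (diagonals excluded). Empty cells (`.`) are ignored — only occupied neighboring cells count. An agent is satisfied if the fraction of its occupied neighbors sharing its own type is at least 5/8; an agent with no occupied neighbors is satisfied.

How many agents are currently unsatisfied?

18

Row 0: (0,0)P 0/1 ✗ · (0,1)Q 1/3 ✗ · (0,2)P 1/3 ✗ · (0,3)Q 0/1 ✗
Row 1: (1,1)Q 1/3 ✗ · (1,2)P 2/3 ✓ · (1,4)Q 1/1 ✓
Row 2: (2,0)Q 1/2 ✗ · (2,1)P 1/4 ✗ · (2,2)P 3/3 ✓ · (2,4)Q 1/2 ✗
Row 3: (3,0)Q 2/3 ✓ · (3,1)Q 2/4 ✗ · (3,2)P 2/4 ✗ · (3,3)P 2/3 ✓ · (3,4)P 1/3 ✗
Row 4: (4,0)P 0/3 ✗ · (4,1)Q 3/4 ✓ · (4,2)Q 3/4 ✓ · (4,3)Q 3/4 ✓ · (4,4)Q 1/3 ✗
Row 5: (5,0)Q 1/2 ✗ · (5,1)Q 3/3 ✓ · (5,2)Q 4/4 ✓ · (5,3)Q 2/4 ✗ · (5,4)P 0/2 ✗
Row 6: (6,2)Q 1/2 ✗ · (6,3)P 0/2 ✗
Unsatisfied: (0,0), (0,1), (0,2), (0,3), (1,1), (2,0), (2,1), (2,4), (3,1), (3,2), (3,4), (4,0), (4,4), (5,0), (5,3), (5,4), (6,2), (6,3) — 18 in total.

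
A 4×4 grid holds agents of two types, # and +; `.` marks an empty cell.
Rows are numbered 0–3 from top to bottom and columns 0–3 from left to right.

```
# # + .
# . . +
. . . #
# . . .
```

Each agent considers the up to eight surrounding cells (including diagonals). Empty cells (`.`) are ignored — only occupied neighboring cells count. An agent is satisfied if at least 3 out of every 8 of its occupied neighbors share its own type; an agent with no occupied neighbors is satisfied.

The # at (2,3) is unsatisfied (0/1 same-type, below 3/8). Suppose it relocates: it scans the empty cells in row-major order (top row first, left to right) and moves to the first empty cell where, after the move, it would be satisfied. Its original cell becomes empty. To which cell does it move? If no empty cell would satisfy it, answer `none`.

Vacating (2,3). Empty cells in order:
  (0,3): 0/2 same-type → still unsatisfied.
  (1,1): 3/4 same-type → satisfied — stop here.

(1,1)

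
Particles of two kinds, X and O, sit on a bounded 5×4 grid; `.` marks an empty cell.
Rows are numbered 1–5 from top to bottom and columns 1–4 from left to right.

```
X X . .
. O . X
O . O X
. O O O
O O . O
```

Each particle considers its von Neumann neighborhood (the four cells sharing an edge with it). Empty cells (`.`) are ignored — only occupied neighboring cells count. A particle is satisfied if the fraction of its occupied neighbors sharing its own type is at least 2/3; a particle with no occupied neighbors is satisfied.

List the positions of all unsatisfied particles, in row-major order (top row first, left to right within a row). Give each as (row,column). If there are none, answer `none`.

(1,1)X 1/1 ✓
(1,2)X 1/2 ✗
(2,2)O 0/1 ✗
(2,4)X 1/1 ✓
(3,1)O 0/0 ✓
(3,3)O 1/2 ✗
(3,4)X 1/3 ✗
(4,2)O 2/2 ✓
(4,3)O 3/3 ✓
(4,4)O 2/3 ✓
(5,1)O 1/1 ✓
(5,2)O 2/2 ✓
(5,4)O 1/1 ✓

(1,2), (2,2), (3,3), (3,4)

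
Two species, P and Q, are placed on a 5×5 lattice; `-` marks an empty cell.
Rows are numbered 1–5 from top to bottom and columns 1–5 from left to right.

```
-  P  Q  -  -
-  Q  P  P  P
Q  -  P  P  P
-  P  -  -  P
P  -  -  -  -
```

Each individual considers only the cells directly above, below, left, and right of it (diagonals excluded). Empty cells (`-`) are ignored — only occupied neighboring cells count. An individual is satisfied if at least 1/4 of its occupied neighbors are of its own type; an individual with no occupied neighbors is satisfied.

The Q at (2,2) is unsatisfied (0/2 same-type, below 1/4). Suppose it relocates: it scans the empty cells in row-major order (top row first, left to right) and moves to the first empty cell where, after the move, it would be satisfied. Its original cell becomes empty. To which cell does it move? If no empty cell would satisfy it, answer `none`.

(1,4)

Vacating (2,2). Empty cells in order:
  (1,1): 0/1 same-type → still unsatisfied.
  (1,4): 1/2 same-type → satisfied — stop here.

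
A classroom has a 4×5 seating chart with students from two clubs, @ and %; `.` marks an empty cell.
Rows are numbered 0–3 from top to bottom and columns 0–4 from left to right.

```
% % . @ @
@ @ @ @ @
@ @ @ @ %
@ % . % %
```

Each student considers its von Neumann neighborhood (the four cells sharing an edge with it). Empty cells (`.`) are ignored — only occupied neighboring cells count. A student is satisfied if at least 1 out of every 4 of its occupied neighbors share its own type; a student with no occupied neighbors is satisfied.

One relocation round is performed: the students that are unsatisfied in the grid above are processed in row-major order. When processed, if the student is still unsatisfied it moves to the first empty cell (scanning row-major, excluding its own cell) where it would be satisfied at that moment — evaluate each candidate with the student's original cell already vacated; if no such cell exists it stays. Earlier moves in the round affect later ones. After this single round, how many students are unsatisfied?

Initially unsatisfied (in order): (3,1).
  (3,1) → (0,2).
Resulting grid:
% % % @ @
@ @ @ @ @
@ @ @ @ %
@ . . % %
All satisfied now.

0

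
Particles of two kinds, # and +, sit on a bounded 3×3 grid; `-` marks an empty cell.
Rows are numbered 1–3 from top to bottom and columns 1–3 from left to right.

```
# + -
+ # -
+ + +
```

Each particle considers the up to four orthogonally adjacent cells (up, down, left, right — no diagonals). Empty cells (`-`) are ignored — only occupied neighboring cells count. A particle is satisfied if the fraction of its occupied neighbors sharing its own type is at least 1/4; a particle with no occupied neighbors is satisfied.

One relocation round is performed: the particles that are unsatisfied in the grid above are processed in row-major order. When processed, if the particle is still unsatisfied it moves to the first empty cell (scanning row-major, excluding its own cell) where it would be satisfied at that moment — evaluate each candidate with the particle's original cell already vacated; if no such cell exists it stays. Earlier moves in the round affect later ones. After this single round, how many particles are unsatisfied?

0

Initially unsatisfied (in order): (1,1), (1,2), (2,2).
  (1,1) → (2,3).
  (1,2) → (1,1).
  (2,2): now satisfied by earlier moves; stays.
Resulting grid:
+ - -
+ # #
+ + +
All satisfied now.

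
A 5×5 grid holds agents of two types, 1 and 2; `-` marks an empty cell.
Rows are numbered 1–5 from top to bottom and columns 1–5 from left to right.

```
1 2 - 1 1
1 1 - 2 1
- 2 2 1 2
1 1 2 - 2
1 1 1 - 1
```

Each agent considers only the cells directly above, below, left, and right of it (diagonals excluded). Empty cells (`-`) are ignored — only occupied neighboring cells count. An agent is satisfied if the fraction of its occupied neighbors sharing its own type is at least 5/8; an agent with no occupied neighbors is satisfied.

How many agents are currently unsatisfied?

(1,1)1 1/2 not
(1,2)2 0/2 not
(1,4)1 1/2 not
(1,5)1 2/2 satisfied
(2,1)1 2/2 satisfied
(2,2)1 1/3 not
(2,4)2 0/3 not
(2,5)1 1/3 not
(3,2)2 1/3 not
(3,3)2 2/3 satisfied
(3,4)1 0/3 not
(3,5)2 1/3 not
(4,1)1 2/2 satisfied
(4,2)1 2/4 not
(4,3)2 1/3 not
(4,5)2 1/2 not
(5,1)1 2/2 satisfied
(5,2)1 3/3 satisfied
(5,3)1 1/2 not
(5,5)1 0/1 not
Unsatisfied: (1,1), (1,2), (1,4), (2,2), (2,4), (2,5), (3,2), (3,4), (3,5), (4,2), (4,3), (4,5), (5,3), (5,5) — 14 in total.

14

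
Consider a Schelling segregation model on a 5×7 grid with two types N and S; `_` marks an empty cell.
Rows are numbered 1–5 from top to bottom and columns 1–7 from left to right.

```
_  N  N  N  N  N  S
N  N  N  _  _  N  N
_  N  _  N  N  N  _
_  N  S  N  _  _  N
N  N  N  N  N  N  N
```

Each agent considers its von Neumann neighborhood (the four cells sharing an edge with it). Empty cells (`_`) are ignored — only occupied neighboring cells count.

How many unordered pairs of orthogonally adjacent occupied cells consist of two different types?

Scan each occupied cell's neighbors to the right and below so each pair is counted once.
From row 1: 2 unlike of 9 pairs (running 2/9).
From row 2: 0 unlike of 5 pairs (running 2/14).
From row 3: 0 unlike of 4 pairs (running 2/18).
From row 4: 3 unlike of 6 pairs (running 5/24).
From row 5: 0 unlike of 6 pairs (running 5/30).
Total adjacent occupied pairs: 30; unlike-type pairs: 5.

5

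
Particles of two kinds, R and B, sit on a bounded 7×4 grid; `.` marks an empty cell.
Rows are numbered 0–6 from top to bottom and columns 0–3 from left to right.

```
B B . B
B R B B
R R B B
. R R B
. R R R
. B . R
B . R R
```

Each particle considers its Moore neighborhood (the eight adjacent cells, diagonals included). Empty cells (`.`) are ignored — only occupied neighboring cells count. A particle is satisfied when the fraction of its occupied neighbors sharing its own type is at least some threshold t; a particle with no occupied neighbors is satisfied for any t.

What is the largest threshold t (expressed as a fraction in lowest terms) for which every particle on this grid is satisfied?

(0,0)B 2/3
(0,1)B 3/4
(0,3)B 2/2
(1,0)B 2/5
(1,1)R 2/7
(1,2)B 5/7
(1,3)B 4/4
(2,0)R 3/4
(2,1)R 4/7
(2,2)B 4/8
(2,3)B 4/5
(3,1)R 5/6
(3,2)R 5/8
(3,3)B 2/5
(4,1)R 3/4
(4,2)R 5/7
(4,3)R 3/4
(5,1)B 1/4
(5,3)R 4/4
(6,0)B 1/1
(6,2)R 2/3
(6,3)R 2/2
The smallest same-type fraction is 1/4 at (5,1), which reduces to 1/4. Any threshold above that leaves this particle unsatisfied.

1/4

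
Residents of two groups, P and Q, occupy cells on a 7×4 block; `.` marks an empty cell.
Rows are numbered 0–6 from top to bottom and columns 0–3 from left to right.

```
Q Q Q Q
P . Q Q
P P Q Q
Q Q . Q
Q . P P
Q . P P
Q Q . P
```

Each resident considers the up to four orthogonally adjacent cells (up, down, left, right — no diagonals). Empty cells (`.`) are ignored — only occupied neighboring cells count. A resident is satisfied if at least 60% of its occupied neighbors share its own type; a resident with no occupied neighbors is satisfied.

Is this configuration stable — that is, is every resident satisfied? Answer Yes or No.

No

Row 0: (0,0)Q 1/2 ✗ · (0,1)Q 2/2 ✓ · (0,2)Q 3/3 ✓ · (0,3)Q 2/2 ✓
Row 1: (1,0)P 1/2 ✗ · (1,2)Q 3/3 ✓ · (1,3)Q 3/3 ✓
Row 2: (2,0)P 2/3 ✓ · (2,1)P 1/3 ✗ · (2,2)Q 2/3 ✓ · (2,3)Q 3/3 ✓
Row 3: (3,0)Q 2/3 ✓ · (3,1)Q 1/2 ✗ · (3,3)Q 1/2 ✗
Row 4: (4,0)Q 2/2 ✓ · (4,2)P 2/2 ✓ · (4,3)P 2/3 ✓
Row 5: (5,0)Q 2/2 ✓ · (5,2)P 2/2 ✓ · (5,3)P 3/3 ✓
Row 6: (6,0)Q 2/2 ✓ · (6,1)Q 1/1 ✓ · (6,3)P 1/1 ✓
For instance (0,0) has only 1/2 same-type neighbors, below 3/5.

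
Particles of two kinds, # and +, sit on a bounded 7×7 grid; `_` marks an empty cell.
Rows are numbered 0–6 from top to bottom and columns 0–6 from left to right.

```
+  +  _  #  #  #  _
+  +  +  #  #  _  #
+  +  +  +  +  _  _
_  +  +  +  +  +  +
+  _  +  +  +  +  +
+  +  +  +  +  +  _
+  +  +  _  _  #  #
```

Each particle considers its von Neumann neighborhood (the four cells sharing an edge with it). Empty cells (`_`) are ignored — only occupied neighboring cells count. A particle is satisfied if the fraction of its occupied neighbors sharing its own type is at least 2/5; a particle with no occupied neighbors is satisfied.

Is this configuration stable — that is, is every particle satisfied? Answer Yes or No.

(0,0)+ 2/2 satisfied
(0,1)+ 2/2 satisfied
(0,3)# 2/2 satisfied
(0,4)# 3/3 satisfied
(0,5)# 1/1 satisfied
(1,0)+ 3/3 satisfied
(1,1)+ 4/4 satisfied
(1,2)+ 2/3 satisfied
(1,3)# 2/4 satisfied
(1,4)# 2/3 satisfied
(1,6)# 0/0 satisfied
(2,0)+ 2/2 satisfied
(2,1)+ 4/4 satisfied
(2,2)+ 4/4 satisfied
(2,3)+ 3/4 satisfied
(2,4)+ 2/3 satisfied
(3,1)+ 2/2 satisfied
(3,2)+ 4/4 satisfied
(3,3)+ 4/4 satisfied
(3,4)+ 4/4 satisfied
(3,5)+ 3/3 satisfied
(3,6)+ 2/2 satisfied
(4,0)+ 1/1 satisfied
(4,2)+ 3/3 satisfied
(4,3)+ 4/4 satisfied
(4,4)+ 4/4 satisfied
(4,5)+ 4/4 satisfied
(4,6)+ 2/2 satisfied
(5,0)+ 3/3 satisfied
(5,1)+ 3/3 satisfied
(5,2)+ 4/4 satisfied
(5,3)+ 3/3 satisfied
(5,4)+ 3/3 satisfied
(5,5)+ 2/3 satisfied
(6,0)+ 2/2 satisfied
(6,1)+ 3/3 satisfied
(6,2)+ 2/2 satisfied
(6,5)# 1/2 satisfied
(6,6)# 1/1 satisfied
All meet the threshold, so the configuration is stable.

Yes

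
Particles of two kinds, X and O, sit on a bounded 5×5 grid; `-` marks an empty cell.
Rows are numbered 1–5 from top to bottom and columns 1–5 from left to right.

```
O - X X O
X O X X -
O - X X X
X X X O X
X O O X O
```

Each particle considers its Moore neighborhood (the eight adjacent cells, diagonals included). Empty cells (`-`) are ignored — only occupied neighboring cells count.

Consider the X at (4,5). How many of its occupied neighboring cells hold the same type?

Occupied neighbors of (4,5): (3,4)=X, (3,5)=X, (4,4)=O, (5,4)=X, (5,5)=O.
Same type (X): 3 of 5.

3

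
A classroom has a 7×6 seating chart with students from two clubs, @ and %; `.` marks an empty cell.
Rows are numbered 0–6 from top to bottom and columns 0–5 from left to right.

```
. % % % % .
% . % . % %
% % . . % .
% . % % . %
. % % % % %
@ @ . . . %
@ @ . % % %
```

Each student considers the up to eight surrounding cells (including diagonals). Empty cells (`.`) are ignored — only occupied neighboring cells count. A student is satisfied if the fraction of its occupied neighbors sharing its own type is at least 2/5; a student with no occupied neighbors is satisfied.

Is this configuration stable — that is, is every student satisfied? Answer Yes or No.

Yes

(0,1)% 3/3 ok
(0,2)% 3/3 ok
(0,3)% 4/4 ok
(0,4)% 3/3 ok
(1,0)% 3/3 ok
(1,2)% 4/4 ok
(1,4)% 4/4 ok
(1,5)% 3/3 ok
(2,0)% 3/3 ok
(2,1)% 5/5 ok
(2,4)% 4/4 ok
(3,0)% 3/3 ok
(3,2)% 5/5 ok
(3,3)% 5/5 ok
(3,5)% 3/3 ok
(4,1)% 3/5 ok
(4,2)% 4/5 ok
(4,3)% 4/4 ok
(4,4)% 5/5 ok
(4,5)% 3/3 ok
(5,0)@ 3/4 ok
(5,1)@ 3/5 ok
(5,5)% 4/4 ok
(6,0)@ 3/3 ok
(6,1)@ 3/3 ok
(6,3)% 1/1 ok
(6,4)% 3/3 ok
(6,5)% 2/2 ok
All meet the threshold, so the configuration is stable.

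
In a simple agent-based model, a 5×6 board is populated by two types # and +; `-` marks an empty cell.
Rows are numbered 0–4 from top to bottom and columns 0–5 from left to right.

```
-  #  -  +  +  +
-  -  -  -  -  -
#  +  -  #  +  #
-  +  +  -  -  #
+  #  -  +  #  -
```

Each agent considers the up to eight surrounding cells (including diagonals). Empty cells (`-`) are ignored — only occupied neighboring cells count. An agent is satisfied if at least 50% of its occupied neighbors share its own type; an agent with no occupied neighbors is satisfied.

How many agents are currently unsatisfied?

(0,1)# 0/0 ✓
(0,3)+ 1/1 ✓
(0,4)+ 2/2 ✓
(0,5)+ 1/1 ✓
(2,0)# 0/2 ✗
(2,1)+ 2/3 ✓
(2,3)# 0/2 ✗
(2,4)+ 0/3 ✗
(2,5)# 1/2 ✓
(3,1)+ 3/5 ✓
(3,2)+ 3/5 ✓
(3,5)# 2/3 ✓
(4,0)+ 1/2 ✓
(4,1)# 0/3 ✗
(4,3)+ 1/2 ✓
(4,4)# 1/2 ✓
Unsatisfied: (2,0), (2,3), (2,4), (4,1) — 4 in total.

4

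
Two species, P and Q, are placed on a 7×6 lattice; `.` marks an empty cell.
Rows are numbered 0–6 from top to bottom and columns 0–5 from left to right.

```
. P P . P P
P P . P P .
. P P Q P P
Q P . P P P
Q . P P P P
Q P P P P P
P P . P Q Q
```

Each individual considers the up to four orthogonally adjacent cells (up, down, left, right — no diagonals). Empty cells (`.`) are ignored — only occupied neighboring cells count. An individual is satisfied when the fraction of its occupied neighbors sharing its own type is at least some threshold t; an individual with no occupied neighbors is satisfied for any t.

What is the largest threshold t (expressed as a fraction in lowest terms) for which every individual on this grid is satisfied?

0/1

Row 0: (0,1)P 2/2 · (0,2)P 1/1 · (0,4)P 2/2 · (0,5)P 1/1
Row 1: (1,0)P 1/1 · (1,1)P 3/3 · (1,3)P 1/2 · (1,4)P 3/3
Row 2: (2,1)P 3/3 · (2,2)P 1/2 · (2,3)Q 0/4 · (2,4)P 3/4 · (2,5)P 2/2
Row 3: (3,0)Q 1/2 · (3,1)P 1/2 · (3,3)P 2/3 · (3,4)P 4/4 · (3,5)P 3/3
Row 4: (4,0)Q 2/2 · (4,2)P 2/2 · (4,3)P 4/4 · (4,4)P 4/4 · (4,5)P 3/3
Row 5: (5,0)Q 1/3 · (5,1)P 2/3 · (5,2)P 3/3 · (5,3)P 4/4 · (5,4)P 3/4 · (5,5)P 2/3
Row 6: (6,0)P 1/2 · (6,1)P 2/2 · (6,3)P 1/2 · (6,4)Q 1/3 · (6,5)Q 1/2
The smallest same-type fraction is 0/4 at (2,3), which reduces to 0/1. Any threshold above that leaves this individual unsatisfied.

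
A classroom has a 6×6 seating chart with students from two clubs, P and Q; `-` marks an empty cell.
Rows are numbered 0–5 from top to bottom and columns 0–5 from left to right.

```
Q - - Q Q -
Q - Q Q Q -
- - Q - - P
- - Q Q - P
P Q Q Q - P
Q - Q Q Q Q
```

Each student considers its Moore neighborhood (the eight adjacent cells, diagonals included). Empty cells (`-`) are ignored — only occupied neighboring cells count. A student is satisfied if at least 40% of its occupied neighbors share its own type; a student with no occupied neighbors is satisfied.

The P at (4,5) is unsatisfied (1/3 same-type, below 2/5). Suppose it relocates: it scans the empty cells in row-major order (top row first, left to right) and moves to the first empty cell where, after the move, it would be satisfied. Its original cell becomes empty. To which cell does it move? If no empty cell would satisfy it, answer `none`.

(2,4)

Vacating (4,5). Empty cells in order:
  (0,1): 0/3 same-type → still unsatisfied.
  (0,2): 0/3 same-type → still unsatisfied.
  (0,5): 0/2 same-type → still unsatisfied.
  (1,1): 0/4 same-type → still unsatisfied.
  (1,5): 1/3 same-type → still unsatisfied.
  (2,0): 0/1 same-type → still unsatisfied.
  (2,1): 0/4 same-type → still unsatisfied.
  (2,3): 0/6 same-type → still unsatisfied.
  (2,4): 2/5 same-type → satisfied — stop here.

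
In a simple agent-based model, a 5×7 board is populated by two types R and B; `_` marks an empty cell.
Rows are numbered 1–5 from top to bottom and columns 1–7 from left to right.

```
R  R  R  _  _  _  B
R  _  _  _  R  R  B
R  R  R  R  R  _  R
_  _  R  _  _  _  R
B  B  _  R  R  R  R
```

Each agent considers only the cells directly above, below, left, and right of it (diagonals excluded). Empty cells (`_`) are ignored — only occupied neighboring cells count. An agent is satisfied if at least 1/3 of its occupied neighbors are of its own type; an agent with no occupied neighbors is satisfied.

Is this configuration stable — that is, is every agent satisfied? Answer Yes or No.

Row 1: (1,1)R 2/2 ✓ · (1,2)R 2/2 ✓ · (1,3)R 1/1 ✓ · (1,7)B 1/1 ✓
Row 2: (2,1)R 2/2 ✓ · (2,5)R 2/2 ✓ · (2,6)R 1/2 ✓ · (2,7)B 1/3 ✓
Row 3: (3,1)R 2/2 ✓ · (3,2)R 2/2 ✓ · (3,3)R 3/3 ✓ · (3,4)R 2/2 ✓ · (3,5)R 2/2 ✓ · (3,7)R 1/2 ✓
Row 4: (4,3)R 1/1 ✓ · (4,7)R 2/2 ✓
Row 5: (5,1)B 1/1 ✓ · (5,2)B 1/1 ✓ · (5,4)R 1/1 ✓ · (5,5)R 2/2 ✓ · (5,6)R 2/2 ✓ · (5,7)R 2/2 ✓
All meet the threshold, so the configuration is stable.

Yes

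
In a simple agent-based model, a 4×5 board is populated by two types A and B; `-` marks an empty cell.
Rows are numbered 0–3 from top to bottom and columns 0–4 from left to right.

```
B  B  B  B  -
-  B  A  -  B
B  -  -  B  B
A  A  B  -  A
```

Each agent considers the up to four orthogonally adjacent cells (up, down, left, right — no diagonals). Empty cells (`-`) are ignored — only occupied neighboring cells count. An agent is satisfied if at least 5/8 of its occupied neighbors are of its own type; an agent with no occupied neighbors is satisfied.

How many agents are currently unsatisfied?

7

Row 0: (0,0)B 1/1 ok · (0,1)B 3/3 ok · (0,2)B 2/3 ok · (0,3)B 1/1 ok
Row 1: (1,1)B 1/2 unhappy · (1,2)A 0/2 unhappy · (1,4)B 1/1 ok
Row 2: (2,0)B 0/1 unhappy · (2,3)B 1/1 ok · (2,4)B 2/3 ok
Row 3: (3,0)A 1/2 unhappy · (3,1)A 1/2 unhappy · (3,2)B 0/1 unhappy · (3,4)A 0/1 unhappy
Unsatisfied: (1,1), (1,2), (2,0), (3,0), (3,1), (3,2), (3,4) — 7 in total.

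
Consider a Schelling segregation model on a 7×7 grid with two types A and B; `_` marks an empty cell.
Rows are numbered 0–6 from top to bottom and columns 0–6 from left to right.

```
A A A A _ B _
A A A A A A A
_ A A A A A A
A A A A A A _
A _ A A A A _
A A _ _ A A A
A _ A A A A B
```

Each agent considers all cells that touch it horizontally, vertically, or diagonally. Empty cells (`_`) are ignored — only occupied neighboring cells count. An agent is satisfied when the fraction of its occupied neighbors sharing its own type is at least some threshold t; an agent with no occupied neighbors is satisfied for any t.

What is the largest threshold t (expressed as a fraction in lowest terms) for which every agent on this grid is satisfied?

(0,0)A 3/3
(0,1)A 5/5
(0,2)A 5/5
(0,3)A 4/4
(0,5)B 0/3
(1,0)A 4/4
(1,1)A 7/7
(1,2)A 8/8
(1,3)A 7/7
(1,4)A 6/7
(1,5)A 5/6
(1,6)A 3/4
(2,1)A 7/7
(2,2)A 8/8
(2,3)A 8/8
(2,4)A 8/8
(2,5)A 7/7
(2,6)A 4/4
(3,0)A 3/3
(3,1)A 6/6
(3,2)A 7/7
(3,3)A 8/8
(3,4)A 8/8
(3,5)A 6/6
(4,0)A 4/4
(4,2)A 5/5
(4,3)A 6/6
(4,4)A 7/7
(4,5)A 6/6
(5,0)A 3/3
(5,1)A 5/5
(5,4)A 7/7
(5,5)A 6/7
(5,6)A 3/4
(6,0)A 2/2
(6,2)A 2/2
(6,3)A 3/3
(6,4)A 4/4
(6,5)A 4/5
(6,6)B 0/3
The smallest same-type fraction is 0/3 at (0,5), which reduces to 0/1. Any threshold above that leaves this agent unsatisfied.

0/1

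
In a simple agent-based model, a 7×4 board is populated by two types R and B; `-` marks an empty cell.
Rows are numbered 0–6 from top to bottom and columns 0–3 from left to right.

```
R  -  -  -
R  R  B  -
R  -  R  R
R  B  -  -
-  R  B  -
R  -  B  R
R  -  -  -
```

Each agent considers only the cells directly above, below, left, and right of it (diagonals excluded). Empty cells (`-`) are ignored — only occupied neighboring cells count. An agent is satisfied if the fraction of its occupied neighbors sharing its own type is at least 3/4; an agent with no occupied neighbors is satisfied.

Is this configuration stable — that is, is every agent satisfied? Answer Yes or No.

No

Row 0: (0,0)R 1/1 ✓
Row 1: (1,0)R 3/3 ✓ · (1,1)R 1/2 ✗ · (1,2)B 0/2 ✗
Row 2: (2,0)R 2/2 ✓ · (2,2)R 1/2 ✗ · (2,3)R 1/1 ✓
Row 3: (3,0)R 1/2 ✗ · (3,1)B 0/2 ✗
Row 4: (4,1)R 0/2 ✗ · (4,2)B 1/2 ✗
Row 5: (5,0)R 1/1 ✓ · (5,2)B 1/2 ✗ · (5,3)R 0/1 ✗
Row 6: (6,0)R 1/1 ✓
For instance (1,1) has only 1/2 same-type neighbors, below 3/4.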